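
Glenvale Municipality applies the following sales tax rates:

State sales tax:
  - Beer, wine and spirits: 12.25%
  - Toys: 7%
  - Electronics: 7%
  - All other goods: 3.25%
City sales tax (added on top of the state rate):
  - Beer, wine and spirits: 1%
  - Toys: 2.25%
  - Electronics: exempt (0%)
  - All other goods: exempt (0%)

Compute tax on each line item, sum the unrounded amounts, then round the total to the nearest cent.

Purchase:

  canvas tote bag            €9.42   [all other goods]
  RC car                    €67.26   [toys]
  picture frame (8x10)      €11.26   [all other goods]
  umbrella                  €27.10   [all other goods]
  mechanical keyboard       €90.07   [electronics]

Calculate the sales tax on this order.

€14.08

Canvas tote bag €9.42: all other goods → 3.25% + 0% city = 3.25% → €0.30615
RC car €67.26: toys → 7% + 2.25% city = 9.25% → €6.22155
Picture frame (8x10) €11.26: all other goods → 3.25% + 0% city = 3.25% → €0.36595
Umbrella €27.10: all other goods → 3.25% + 0% city = 3.25% → €0.88075
Mechanical keyboard €90.07: electronics → 7% + 0% city = 7% → €6.3049
Unrounded tax sum = €14.0793 → €14.08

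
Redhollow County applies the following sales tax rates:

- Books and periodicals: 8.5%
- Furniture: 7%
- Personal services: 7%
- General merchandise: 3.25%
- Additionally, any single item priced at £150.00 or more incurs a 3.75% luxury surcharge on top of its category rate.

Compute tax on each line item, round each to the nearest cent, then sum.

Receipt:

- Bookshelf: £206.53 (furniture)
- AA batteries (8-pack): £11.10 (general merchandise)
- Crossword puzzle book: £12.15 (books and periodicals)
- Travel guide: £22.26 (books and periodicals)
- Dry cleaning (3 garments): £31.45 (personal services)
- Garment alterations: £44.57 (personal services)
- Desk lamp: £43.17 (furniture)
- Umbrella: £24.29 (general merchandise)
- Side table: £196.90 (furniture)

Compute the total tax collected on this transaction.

Bookshelf £206.53: furniture → 7% + 3.75% surcharge = 10.75% → £22.20
AA batteries (8-pack) £11.10: general merchandise → 3.25% → £0.36
Crossword puzzle book £12.15: books and periodicals → 8.5% → £1.03
Travel guide £22.26: books and periodicals → 8.5% → £1.89
Dry cleaning (3 garments) £31.45: personal services → 7% → £2.20
Garment alterations £44.57: personal services → 7% → £3.12
Desk lamp £43.17: furniture → 7% → £3.02
Umbrella £24.29: general merchandise → 3.25% → £0.79
Side table £196.90: furniture → 7% + 3.75% surcharge = 10.75% → £21.17
Total tax = £22.20 + £0.36 + £1.03 + £1.89 + £2.20 + £3.12 + £3.02 + £0.79 + £21.17 = £55.78

£55.78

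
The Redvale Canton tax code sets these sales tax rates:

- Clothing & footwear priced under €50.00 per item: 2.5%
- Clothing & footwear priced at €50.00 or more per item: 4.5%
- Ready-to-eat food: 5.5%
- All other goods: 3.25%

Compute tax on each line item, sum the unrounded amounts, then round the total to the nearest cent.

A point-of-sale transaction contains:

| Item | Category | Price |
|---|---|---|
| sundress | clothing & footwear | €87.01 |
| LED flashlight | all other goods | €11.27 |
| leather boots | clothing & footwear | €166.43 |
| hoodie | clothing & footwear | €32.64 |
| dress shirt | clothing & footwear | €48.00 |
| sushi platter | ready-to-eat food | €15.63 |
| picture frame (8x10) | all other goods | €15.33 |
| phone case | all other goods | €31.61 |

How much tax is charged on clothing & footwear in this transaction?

Sundress €87.01: clothing & footwear, €50.00 or more → 4.5% → €3.91545
Leather boots €166.43: clothing & footwear, €50.00 or more → 4.5% → €7.48935
Hoodie €32.64: clothing & footwear, under €50.00 → 2.5% → €0.816
Dress shirt €48.00: clothing & footwear, under €50.00 → 2.5% → €1.20
Tax on clothing & footwear: unrounded sum = €13.4208 → €13.42

€13.42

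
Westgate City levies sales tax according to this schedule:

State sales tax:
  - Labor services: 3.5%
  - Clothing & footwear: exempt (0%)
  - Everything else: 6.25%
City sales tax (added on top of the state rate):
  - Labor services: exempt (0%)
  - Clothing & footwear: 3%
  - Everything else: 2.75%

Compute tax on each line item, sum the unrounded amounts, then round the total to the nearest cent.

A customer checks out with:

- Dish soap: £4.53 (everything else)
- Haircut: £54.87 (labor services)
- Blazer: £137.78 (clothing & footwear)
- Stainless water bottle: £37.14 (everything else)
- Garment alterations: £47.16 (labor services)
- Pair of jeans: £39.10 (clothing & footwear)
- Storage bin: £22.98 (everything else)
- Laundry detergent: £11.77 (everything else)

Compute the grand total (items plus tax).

£371.09

Dish soap £4.53: everything else → 6.25% + 2.75% city = 9% → £0.4077
Haircut £54.87: labor services → 3.5% + 0% city = 3.5% → £1.92045
Blazer £137.78: clothing & footwear → 0% + 3% city = 3% → £4.1334
Stainless water bottle £37.14: everything else → 6.25% + 2.75% city = 9% → £3.3426
Garment alterations £47.16: labor services → 3.5% + 0% city = 3.5% → £1.6506
Pair of jeans £39.10: clothing & footwear → 0% + 3% city = 3% → £1.173
Storage bin £22.98: everything else → 6.25% + 2.75% city = 9% → £2.0682
Laundry detergent £11.77: everything else → 6.25% + 2.75% city = 9% → £1.0593
Subtotal = £355.33; unrounded tax = £15.75525 → £15.76; total due = £371.09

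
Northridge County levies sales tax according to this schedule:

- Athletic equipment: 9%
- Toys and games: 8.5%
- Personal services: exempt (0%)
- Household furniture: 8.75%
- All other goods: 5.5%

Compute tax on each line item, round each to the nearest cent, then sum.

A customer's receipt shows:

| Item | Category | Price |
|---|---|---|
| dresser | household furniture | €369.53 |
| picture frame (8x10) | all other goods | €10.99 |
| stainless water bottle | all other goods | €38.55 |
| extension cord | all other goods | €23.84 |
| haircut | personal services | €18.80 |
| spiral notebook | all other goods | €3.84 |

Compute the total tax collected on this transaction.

Dresser €369.53: household furniture → 8.75% → €32.33
Picture frame (8x10) €10.99: all other goods → 5.5% → €0.60
Stainless water bottle €38.55: all other goods → 5.5% → €2.12
Extension cord €23.84: all other goods → 5.5% → €1.31
Haircut €18.80: personal services → 0% → €0.00
Spiral notebook €3.84: all other goods → 5.5% → €0.21
Total tax = €32.33 + €0.60 + €2.12 + €1.31 + €0.21 = €36.57

€36.57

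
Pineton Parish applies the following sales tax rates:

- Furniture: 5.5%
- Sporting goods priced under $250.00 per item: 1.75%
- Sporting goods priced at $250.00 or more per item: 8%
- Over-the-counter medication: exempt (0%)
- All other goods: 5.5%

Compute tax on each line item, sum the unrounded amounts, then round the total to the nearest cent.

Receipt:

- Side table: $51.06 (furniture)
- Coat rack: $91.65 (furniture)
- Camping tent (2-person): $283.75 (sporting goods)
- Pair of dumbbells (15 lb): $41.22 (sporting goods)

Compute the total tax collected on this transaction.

Side table $51.06: furniture → 5.5% → $2.8083
Coat rack $91.65: furniture → 5.5% → $5.04075
Camping tent (2-person) $283.75: sporting goods, $250.00 or more → 8% → $22.70
Pair of dumbbells (15 lb) $41.22: sporting goods, under $250.00 → 1.75% → $0.72135
Unrounded tax sum = $31.2704 → $31.27

$31.27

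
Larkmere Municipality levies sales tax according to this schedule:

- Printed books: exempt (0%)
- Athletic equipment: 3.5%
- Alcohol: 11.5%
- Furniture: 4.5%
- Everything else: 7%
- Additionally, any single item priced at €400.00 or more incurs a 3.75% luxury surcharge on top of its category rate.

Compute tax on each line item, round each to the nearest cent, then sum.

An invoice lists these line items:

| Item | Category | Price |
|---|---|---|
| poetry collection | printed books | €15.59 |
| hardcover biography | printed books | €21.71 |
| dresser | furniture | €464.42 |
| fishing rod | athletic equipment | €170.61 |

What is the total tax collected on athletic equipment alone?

€5.97

Fishing rod €170.61: athletic equipment → 3.5% → €5.97
Tax on athletic equipment = €5.97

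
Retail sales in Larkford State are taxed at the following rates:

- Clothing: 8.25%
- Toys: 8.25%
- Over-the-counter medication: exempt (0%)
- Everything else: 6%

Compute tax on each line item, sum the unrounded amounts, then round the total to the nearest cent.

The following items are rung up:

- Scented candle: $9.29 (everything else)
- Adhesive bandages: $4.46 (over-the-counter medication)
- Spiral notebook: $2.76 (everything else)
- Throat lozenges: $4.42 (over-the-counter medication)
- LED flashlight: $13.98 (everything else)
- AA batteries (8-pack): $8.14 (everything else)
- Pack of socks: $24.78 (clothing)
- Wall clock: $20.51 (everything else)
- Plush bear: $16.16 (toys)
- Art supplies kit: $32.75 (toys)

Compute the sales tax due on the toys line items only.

$4.04

Plush bear $16.16: toys → 8.25% → $1.3332
Art supplies kit $32.75: toys → 8.25% → $2.701875
Tax on toys: unrounded sum = $4.035075 → $4.04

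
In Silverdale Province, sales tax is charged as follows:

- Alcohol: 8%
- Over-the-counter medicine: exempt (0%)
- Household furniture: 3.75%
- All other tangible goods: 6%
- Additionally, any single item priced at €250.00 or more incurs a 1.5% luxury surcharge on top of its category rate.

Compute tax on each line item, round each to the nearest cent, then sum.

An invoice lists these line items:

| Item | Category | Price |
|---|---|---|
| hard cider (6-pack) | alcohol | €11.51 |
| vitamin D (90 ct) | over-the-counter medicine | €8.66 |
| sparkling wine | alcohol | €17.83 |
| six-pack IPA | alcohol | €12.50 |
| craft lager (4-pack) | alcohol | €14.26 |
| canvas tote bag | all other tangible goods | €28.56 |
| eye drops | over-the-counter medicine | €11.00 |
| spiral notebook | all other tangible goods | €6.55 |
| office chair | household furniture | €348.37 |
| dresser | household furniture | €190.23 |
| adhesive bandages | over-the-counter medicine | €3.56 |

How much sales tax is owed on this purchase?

Hard cider (6-pack) €11.51: alcohol → 8% → €0.92
Vitamin D (90 ct) €8.66: over-the-counter medicine → 0% → €0.00
Sparkling wine €17.83: alcohol → 8% → €1.43
Six-pack IPA €12.50: alcohol → 8% → €1.00
Craft lager (4-pack) €14.26: alcohol → 8% → €1.14
Canvas tote bag €28.56: all other tangible goods → 6% → €1.71
Eye drops €11.00: over-the-counter medicine → 0% → €0.00
Spiral notebook €6.55: all other tangible goods → 6% → €0.39
Office chair €348.37: household furniture → 3.75% + 1.5% surcharge = 5.25% → €18.29
Dresser €190.23: household furniture → 3.75% → €7.13
Adhesive bandages €3.56: over-the-counter medicine → 0% → €0.00
Total tax = €0.92 + €1.43 + €1.00 + €1.14 + €1.71 + €0.39 + €18.29 + €7.13 = €32.01

€32.01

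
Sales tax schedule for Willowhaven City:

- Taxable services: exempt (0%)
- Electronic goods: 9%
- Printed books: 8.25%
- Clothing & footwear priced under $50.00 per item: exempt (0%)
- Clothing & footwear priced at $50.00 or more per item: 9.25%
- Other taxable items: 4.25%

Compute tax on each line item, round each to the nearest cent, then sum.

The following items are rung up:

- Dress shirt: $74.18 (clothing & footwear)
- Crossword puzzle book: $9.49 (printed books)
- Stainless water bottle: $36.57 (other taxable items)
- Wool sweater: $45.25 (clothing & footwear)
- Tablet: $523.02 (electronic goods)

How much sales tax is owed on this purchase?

$56.26

Dress shirt $74.18: clothing & footwear, $50.00 or more → 9.25% → $6.86
Crossword puzzle book $9.49: printed books → 8.25% → $0.78
Stainless water bottle $36.57: other taxable items → 4.25% → $1.55
Wool sweater $45.25: clothing & footwear, under $50.00 → 0% → $0.00
Tablet $523.02: electronic goods → 9% → $47.07
Total tax = $6.86 + $0.78 + $1.55 + $47.07 = $56.26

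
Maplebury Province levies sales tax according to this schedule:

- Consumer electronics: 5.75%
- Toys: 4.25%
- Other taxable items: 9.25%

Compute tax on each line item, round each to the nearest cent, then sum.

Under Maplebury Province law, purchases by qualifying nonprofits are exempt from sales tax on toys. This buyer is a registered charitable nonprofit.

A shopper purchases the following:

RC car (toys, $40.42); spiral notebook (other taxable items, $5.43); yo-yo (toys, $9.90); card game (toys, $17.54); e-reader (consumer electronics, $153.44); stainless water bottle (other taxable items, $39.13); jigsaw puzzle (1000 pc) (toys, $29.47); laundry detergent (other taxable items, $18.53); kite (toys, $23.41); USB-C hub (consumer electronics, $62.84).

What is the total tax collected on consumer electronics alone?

E-reader $153.44: consumer electronics → 5.75% → $8.82
USB-C hub $62.84: consumer electronics → 5.75% → $3.61
Tax on consumer electronics = $8.82 + $3.61 = $12.43

$12.43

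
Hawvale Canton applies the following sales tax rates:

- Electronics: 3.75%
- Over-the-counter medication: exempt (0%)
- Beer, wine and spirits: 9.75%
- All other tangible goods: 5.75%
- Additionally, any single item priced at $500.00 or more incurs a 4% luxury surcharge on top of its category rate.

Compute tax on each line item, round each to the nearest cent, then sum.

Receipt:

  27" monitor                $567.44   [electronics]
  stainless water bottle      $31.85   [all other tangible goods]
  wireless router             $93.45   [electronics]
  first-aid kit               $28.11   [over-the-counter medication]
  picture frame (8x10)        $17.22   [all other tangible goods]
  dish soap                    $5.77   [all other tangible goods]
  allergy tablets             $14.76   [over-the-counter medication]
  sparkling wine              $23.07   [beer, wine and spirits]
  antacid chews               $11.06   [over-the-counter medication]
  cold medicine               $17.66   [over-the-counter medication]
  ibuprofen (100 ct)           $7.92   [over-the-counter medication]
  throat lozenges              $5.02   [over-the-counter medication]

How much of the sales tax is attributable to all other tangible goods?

$3.15

Stainless water bottle $31.85: all other tangible goods → 5.75% → $1.83
Picture frame (8x10) $17.22: all other tangible goods → 5.75% → $0.99
Dish soap $5.77: all other tangible goods → 5.75% → $0.33
Tax on all other tangible goods = $1.83 + $0.99 + $0.33 = $3.15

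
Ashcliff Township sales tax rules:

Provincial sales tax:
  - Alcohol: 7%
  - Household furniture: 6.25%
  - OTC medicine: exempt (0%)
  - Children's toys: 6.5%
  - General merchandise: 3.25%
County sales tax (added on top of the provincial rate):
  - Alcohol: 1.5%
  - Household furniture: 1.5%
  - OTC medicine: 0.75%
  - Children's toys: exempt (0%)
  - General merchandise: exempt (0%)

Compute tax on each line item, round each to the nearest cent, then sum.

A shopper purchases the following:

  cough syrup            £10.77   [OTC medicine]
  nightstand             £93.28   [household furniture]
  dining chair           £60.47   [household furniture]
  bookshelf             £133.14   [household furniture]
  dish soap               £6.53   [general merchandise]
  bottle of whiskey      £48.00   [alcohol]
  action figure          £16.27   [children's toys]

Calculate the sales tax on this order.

£27.67

Cough syrup £10.77: OTC medicine → 0% + 0.75% county = 0.75% → £0.08
Nightstand £93.28: household furniture → 6.25% + 1.5% county = 7.75% → £7.23
Dining chair £60.47: household furniture → 6.25% + 1.5% county = 7.75% → £4.69
Bookshelf £133.14: household furniture → 6.25% + 1.5% county = 7.75% → £10.32
Dish soap £6.53: general merchandise → 3.25% + 0% county = 3.25% → £0.21
Bottle of whiskey £48.00: alcohol → 7% + 1.5% county = 8.5% → £4.08
Action figure £16.27: children's toys → 6.5% + 0% county = 6.5% → £1.06
Total tax = £0.08 + £7.23 + £4.69 + £10.32 + £0.21 + £4.08 + £1.06 = £27.67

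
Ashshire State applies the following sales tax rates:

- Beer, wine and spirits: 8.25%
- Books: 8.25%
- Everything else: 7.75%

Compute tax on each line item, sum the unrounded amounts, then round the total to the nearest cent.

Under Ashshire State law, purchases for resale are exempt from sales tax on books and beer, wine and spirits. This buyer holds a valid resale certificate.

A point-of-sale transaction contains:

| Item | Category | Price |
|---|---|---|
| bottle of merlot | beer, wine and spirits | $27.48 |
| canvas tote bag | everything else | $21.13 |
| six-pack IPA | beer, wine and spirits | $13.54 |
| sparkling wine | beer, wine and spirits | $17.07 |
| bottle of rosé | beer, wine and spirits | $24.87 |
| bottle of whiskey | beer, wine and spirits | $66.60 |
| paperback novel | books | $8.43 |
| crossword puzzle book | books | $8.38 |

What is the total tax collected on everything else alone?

$1.64

Canvas tote bag $21.13: everything else → 7.75% → $1.637575
Tax on everything else: unrounded sum = $1.637575 → $1.64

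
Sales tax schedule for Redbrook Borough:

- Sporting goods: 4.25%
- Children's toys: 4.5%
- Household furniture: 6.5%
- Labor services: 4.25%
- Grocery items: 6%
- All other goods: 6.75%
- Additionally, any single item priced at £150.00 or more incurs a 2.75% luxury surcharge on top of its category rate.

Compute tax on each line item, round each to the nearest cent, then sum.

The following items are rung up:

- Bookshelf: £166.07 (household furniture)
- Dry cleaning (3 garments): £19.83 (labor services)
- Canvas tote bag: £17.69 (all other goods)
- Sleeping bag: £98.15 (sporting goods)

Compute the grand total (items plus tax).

Bookshelf £166.07: household furniture → 6.5% + 2.75% surcharge = 9.25% → £15.36
Dry cleaning (3 garments) £19.83: labor services → 4.25% → £0.84
Canvas tote bag £17.69: all other goods → 6.75% → £1.19
Sleeping bag £98.15: sporting goods → 4.25% → £4.17
Subtotal = £301.74; tax = £21.56; total due = £323.30

£323.30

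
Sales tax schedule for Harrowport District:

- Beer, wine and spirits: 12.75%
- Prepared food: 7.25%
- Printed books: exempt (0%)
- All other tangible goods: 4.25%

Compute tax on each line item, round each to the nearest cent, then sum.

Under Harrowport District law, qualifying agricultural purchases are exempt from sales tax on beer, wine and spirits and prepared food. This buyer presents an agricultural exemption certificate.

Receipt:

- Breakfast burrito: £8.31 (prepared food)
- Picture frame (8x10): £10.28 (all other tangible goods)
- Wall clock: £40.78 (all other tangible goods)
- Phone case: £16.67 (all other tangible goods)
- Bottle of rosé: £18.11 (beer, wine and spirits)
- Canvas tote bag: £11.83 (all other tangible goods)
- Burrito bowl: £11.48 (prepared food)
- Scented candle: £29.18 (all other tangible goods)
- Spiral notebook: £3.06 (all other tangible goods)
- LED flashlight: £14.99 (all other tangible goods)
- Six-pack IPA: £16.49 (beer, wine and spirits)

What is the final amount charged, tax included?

£186.57

Breakfast burrito £8.31: prepared food, buyer-exempt → 0% → £0.00
Picture frame (8x10) £10.28: all other tangible goods → 4.25% → £0.44
Wall clock £40.78: all other tangible goods → 4.25% → £1.73
Phone case £16.67: all other tangible goods → 4.25% → £0.71
Bottle of rosé £18.11: beer, wine and spirits, buyer-exempt → 0% → £0.00
Canvas tote bag £11.83: all other tangible goods → 4.25% → £0.50
Burrito bowl £11.48: prepared food, buyer-exempt → 0% → £0.00
Scented candle £29.18: all other tangible goods → 4.25% → £1.24
Spiral notebook £3.06: all other tangible goods → 4.25% → £0.13
LED flashlight £14.99: all other tangible goods → 4.25% → £0.64
Six-pack IPA £16.49: beer, wine and spirits, buyer-exempt → 0% → £0.00
Subtotal = £181.18; tax = £5.39; total due = £186.57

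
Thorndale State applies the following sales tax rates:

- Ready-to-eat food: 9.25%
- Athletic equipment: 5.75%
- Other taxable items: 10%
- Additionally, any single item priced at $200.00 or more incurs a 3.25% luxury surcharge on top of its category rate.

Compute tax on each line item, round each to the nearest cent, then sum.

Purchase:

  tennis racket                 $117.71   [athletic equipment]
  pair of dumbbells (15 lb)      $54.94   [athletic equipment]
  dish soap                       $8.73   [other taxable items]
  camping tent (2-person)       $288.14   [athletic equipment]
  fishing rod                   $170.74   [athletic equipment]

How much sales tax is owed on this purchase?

$46.55

Tennis racket $117.71: athletic equipment → 5.75% → $6.77
Pair of dumbbells (15 lb) $54.94: athletic equipment → 5.75% → $3.16
Dish soap $8.73: other taxable items → 10% → $0.87
Camping tent (2-person) $288.14: athletic equipment → 5.75% + 3.25% surcharge = 9% → $25.93
Fishing rod $170.74: athletic equipment → 5.75% → $9.82
Total tax = $6.77 + $3.16 + $0.87 + $25.93 + $9.82 = $46.55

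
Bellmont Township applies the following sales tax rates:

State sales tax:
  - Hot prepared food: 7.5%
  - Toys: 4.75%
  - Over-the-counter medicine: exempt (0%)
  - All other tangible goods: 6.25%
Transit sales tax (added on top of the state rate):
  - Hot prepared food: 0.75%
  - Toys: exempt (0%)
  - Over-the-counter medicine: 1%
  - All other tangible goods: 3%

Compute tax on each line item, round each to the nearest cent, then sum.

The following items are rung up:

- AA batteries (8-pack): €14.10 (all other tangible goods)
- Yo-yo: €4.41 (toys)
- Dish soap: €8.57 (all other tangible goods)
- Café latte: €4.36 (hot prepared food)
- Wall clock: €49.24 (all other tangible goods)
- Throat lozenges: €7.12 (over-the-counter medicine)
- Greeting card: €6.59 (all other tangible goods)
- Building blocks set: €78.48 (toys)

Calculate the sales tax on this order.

€11.62

AA batteries (8-pack) €14.10: all other tangible goods → 6.25% + 3% transit = 9.25% → €1.30
Yo-yo €4.41: toys → 4.75% + 0% transit = 4.75% → €0.21
Dish soap €8.57: all other tangible goods → 6.25% + 3% transit = 9.25% → €0.79
Café latte €4.36: hot prepared food → 7.5% + 0.75% transit = 8.25% → €0.36
Wall clock €49.24: all other tangible goods → 6.25% + 3% transit = 9.25% → €4.55
Throat lozenges €7.12: over-the-counter medicine → 0% + 1% transit = 1% → €0.07
Greeting card €6.59: all other tangible goods → 6.25% + 3% transit = 9.25% → €0.61
Building blocks set €78.48: toys → 4.75% + 0% transit = 4.75% → €3.73
Total tax = €1.30 + €0.21 + €0.79 + €0.36 + €4.55 + €0.07 + €0.61 + €3.73 = €11.62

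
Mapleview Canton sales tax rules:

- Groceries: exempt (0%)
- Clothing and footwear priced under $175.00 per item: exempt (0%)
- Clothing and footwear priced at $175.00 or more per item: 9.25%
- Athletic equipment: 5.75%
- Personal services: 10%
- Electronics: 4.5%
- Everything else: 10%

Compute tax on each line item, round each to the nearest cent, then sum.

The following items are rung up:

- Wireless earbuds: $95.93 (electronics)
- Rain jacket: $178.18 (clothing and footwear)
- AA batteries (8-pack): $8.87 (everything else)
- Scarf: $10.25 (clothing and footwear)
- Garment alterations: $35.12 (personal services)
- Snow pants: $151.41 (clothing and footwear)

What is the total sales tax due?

$25.20

Wireless earbuds $95.93: electronics → 4.5% → $4.32
Rain jacket $178.18: clothing and footwear, $175.00 or more → 9.25% → $16.48
AA batteries (8-pack) $8.87: everything else → 10% → $0.89
Scarf $10.25: clothing and footwear, under $175.00 → 0% → $0.00
Garment alterations $35.12: personal services → 10% → $3.51
Snow pants $151.41: clothing and footwear, under $175.00 → 0% → $0.00
Total tax = $4.32 + $16.48 + $0.89 + $3.51 = $25.20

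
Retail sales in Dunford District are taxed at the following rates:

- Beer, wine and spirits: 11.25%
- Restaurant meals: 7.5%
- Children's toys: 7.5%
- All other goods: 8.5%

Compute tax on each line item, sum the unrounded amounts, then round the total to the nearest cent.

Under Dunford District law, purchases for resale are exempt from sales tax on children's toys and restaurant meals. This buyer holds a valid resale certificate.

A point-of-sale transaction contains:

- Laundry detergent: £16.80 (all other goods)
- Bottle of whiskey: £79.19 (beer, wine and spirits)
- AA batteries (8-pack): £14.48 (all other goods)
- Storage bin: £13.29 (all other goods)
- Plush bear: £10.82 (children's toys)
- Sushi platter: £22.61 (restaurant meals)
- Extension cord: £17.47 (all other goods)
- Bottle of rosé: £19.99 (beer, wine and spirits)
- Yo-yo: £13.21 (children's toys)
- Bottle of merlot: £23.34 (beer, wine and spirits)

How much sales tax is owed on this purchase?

Laundry detergent £16.80: all other goods → 8.5% → £1.428
Bottle of whiskey £79.19: beer, wine and spirits → 11.25% → £8.908875
AA batteries (8-pack) £14.48: all other goods → 8.5% → £1.2308
Storage bin £13.29: all other goods → 8.5% → £1.12965
Plush bear £10.82: children's toys, buyer-exempt → 0% → £0.00
Sushi platter £22.61: restaurant meals, buyer-exempt → 0% → £0.00
Extension cord £17.47: all other goods → 8.5% → £1.48495
Bottle of rosé £19.99: beer, wine and spirits → 11.25% → £2.248875
Yo-yo £13.21: children's toys, buyer-exempt → 0% → £0.00
Bottle of merlot £23.34: beer, wine and spirits → 11.25% → £2.62575
Unrounded tax sum = £19.0569 → £19.06

£19.06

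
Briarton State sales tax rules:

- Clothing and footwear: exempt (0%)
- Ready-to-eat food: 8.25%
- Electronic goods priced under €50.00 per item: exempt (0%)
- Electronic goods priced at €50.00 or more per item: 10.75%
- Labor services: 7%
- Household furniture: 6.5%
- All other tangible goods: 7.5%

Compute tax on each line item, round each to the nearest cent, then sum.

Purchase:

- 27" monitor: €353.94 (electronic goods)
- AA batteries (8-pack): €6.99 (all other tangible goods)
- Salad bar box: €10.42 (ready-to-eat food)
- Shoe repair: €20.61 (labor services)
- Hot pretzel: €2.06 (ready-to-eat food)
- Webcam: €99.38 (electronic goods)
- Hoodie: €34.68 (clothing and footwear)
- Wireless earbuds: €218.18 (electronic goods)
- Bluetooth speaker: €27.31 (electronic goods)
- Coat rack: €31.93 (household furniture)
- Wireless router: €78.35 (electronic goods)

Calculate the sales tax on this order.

27" monitor €353.94: electronic goods, €50.00 or more → 10.75% → €38.05
AA batteries (8-pack) €6.99: all other tangible goods → 7.5% → €0.52
Salad bar box €10.42: ready-to-eat food → 8.25% → €0.86
Shoe repair €20.61: labor services → 7% → €1.44
Hot pretzel €2.06: ready-to-eat food → 8.25% → €0.17
Webcam €99.38: electronic goods, €50.00 or more → 10.75% → €10.68
Hoodie €34.68: clothing and footwear → 0% → €0.00
Wireless earbuds €218.18: electronic goods, €50.00 or more → 10.75% → €23.45
Bluetooth speaker €27.31: electronic goods, under €50.00 → 0% → €0.00
Coat rack €31.93: household furniture → 6.5% → €2.08
Wireless router €78.35: electronic goods, €50.00 or more → 10.75% → €8.42
Total tax = €38.05 + €0.52 + €0.86 + €1.44 + €0.17 + €10.68 + €23.45 + €2.08 + €8.42 = €85.67

€85.67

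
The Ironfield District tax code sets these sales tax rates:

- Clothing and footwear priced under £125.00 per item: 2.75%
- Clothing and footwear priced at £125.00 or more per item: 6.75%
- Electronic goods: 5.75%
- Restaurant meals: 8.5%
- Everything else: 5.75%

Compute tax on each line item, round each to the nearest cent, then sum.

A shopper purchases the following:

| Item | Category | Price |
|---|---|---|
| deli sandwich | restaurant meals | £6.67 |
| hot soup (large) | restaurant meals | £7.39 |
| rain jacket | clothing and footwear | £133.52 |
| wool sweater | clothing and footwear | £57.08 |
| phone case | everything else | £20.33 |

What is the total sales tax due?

Deli sandwich £6.67: restaurant meals → 8.5% → £0.57
Hot soup (large) £7.39: restaurant meals → 8.5% → £0.63
Rain jacket £133.52: clothing and footwear, £125.00 or more → 6.75% → £9.01
Wool sweater £57.08: clothing and footwear, under £125.00 → 2.75% → £1.57
Phone case £20.33: everything else → 5.75% → £1.17
Total tax = £0.57 + £0.63 + £9.01 + £1.57 + £1.17 = £12.95

£12.95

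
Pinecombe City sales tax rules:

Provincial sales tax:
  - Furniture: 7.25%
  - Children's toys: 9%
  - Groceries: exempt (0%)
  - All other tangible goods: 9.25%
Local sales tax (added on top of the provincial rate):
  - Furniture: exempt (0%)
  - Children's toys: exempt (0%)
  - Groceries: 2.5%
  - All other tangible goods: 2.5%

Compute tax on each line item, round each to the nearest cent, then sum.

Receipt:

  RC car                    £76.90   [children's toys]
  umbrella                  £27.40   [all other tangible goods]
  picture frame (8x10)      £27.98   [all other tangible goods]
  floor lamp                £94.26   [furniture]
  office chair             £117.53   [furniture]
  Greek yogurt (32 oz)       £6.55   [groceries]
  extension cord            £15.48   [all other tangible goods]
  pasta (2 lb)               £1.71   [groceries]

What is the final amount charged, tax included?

RC car £76.90: children's toys → 9% + 0% local = 9% → £6.92
Umbrella £27.40: all other tangible goods → 9.25% + 2.5% local = 11.75% → £3.22
Picture frame (8x10) £27.98: all other tangible goods → 9.25% + 2.5% local = 11.75% → £3.29
Floor lamp £94.26: furniture → 7.25% + 0% local = 7.25% → £6.83
Office chair £117.53: furniture → 7.25% + 0% local = 7.25% → £8.52
Greek yogurt (32 oz) £6.55: groceries → 0% + 2.5% local = 2.5% → £0.16
Extension cord £15.48: all other tangible goods → 9.25% + 2.5% local = 11.75% → £1.82
Pasta (2 lb) £1.71: groceries → 0% + 2.5% local = 2.5% → £0.04
Subtotal = £367.81; tax = £30.80; total due = £398.61

£398.61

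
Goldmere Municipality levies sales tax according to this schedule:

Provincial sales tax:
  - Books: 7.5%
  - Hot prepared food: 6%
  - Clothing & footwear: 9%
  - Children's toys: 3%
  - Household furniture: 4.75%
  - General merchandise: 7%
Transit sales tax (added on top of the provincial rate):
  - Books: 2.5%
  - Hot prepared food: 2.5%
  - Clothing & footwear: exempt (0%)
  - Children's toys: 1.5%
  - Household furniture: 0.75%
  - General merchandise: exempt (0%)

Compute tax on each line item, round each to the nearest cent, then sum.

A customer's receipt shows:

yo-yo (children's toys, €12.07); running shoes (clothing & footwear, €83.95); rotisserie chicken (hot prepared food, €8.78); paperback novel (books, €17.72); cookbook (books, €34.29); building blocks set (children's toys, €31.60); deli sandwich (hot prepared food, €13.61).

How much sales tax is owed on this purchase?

Yo-yo €12.07: children's toys → 3% + 1.5% transit = 4.5% → €0.54
Running shoes €83.95: clothing & footwear → 9% + 0% transit = 9% → €7.56
Rotisserie chicken €8.78: hot prepared food → 6% + 2.5% transit = 8.5% → €0.75
Paperback novel €17.72: books → 7.5% + 2.5% transit = 10% → €1.77
Cookbook €34.29: books → 7.5% + 2.5% transit = 10% → €3.43
Building blocks set €31.60: children's toys → 3% + 1.5% transit = 4.5% → €1.42
Deli sandwich €13.61: hot prepared food → 6% + 2.5% transit = 8.5% → €1.16
Total tax = €0.54 + €7.56 + €0.75 + €1.77 + €3.43 + €1.42 + €1.16 = €16.63

€16.63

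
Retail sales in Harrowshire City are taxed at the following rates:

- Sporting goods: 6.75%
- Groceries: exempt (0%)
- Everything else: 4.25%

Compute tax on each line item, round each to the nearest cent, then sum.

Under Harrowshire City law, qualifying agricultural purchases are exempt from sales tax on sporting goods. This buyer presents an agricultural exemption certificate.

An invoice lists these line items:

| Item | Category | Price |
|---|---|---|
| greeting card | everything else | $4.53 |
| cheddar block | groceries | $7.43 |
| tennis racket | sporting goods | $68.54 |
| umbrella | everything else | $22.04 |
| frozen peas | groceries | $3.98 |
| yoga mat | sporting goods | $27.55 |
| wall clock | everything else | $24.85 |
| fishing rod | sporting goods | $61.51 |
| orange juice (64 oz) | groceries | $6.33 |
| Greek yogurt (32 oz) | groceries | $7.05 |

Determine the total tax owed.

$2.19

Greeting card $4.53: everything else → 4.25% → $0.19
Cheddar block $7.43: groceries → 0% → $0.00
Tennis racket $68.54: sporting goods, buyer-exempt → 0% → $0.00
Umbrella $22.04: everything else → 4.25% → $0.94
Frozen peas $3.98: groceries → 0% → $0.00
Yoga mat $27.55: sporting goods, buyer-exempt → 0% → $0.00
Wall clock $24.85: everything else → 4.25% → $1.06
Fishing rod $61.51: sporting goods, buyer-exempt → 0% → $0.00
Orange juice (64 oz) $6.33: groceries → 0% → $0.00
Greek yogurt (32 oz) $7.05: groceries → 0% → $0.00
Total tax = $0.19 + $0.94 + $1.06 = $2.19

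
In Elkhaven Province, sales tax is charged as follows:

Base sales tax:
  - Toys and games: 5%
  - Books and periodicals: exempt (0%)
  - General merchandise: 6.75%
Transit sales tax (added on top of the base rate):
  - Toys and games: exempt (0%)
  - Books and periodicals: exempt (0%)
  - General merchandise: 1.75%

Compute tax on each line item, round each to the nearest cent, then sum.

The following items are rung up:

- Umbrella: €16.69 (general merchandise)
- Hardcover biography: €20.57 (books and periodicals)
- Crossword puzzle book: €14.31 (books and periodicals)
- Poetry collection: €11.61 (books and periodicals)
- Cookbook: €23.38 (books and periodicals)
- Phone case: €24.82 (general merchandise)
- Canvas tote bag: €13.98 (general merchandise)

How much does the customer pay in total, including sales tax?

Umbrella €16.69: general merchandise → 6.75% + 1.75% transit = 8.5% → €1.42
Hardcover biography €20.57: books and periodicals → 0% + 0% transit = 0% → €0.00
Crossword puzzle book €14.31: books and periodicals → 0% + 0% transit = 0% → €0.00
Poetry collection €11.61: books and periodicals → 0% + 0% transit = 0% → €0.00
Cookbook €23.38: books and periodicals → 0% + 0% transit = 0% → €0.00
Phone case €24.82: general merchandise → 6.75% + 1.75% transit = 8.5% → €2.11
Canvas tote bag €13.98: general merchandise → 6.75% + 1.75% transit = 8.5% → €1.19
Subtotal = €125.36; tax = €4.72; total due = €130.08

€130.08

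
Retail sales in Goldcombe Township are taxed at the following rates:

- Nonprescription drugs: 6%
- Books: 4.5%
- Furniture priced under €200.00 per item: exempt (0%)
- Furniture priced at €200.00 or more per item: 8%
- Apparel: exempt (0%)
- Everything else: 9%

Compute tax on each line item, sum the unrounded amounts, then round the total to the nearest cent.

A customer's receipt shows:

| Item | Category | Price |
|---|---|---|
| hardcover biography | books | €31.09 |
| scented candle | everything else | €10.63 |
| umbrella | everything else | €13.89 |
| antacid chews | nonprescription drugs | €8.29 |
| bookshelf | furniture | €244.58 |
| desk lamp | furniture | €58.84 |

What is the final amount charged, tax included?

Hardcover biography €31.09: books → 4.5% → €1.39905
Scented candle €10.63: everything else → 9% → €0.9567
Umbrella €13.89: everything else → 9% → €1.2501
Antacid chews €8.29: nonprescription drugs → 6% → €0.4974
Bookshelf €244.58: furniture, €200.00 or more → 8% → €19.5664
Desk lamp €58.84: furniture, under €200.00 → 0% → €0.00
Subtotal = €367.32; unrounded tax = €23.66965 → €23.67; total due = €390.99

€390.99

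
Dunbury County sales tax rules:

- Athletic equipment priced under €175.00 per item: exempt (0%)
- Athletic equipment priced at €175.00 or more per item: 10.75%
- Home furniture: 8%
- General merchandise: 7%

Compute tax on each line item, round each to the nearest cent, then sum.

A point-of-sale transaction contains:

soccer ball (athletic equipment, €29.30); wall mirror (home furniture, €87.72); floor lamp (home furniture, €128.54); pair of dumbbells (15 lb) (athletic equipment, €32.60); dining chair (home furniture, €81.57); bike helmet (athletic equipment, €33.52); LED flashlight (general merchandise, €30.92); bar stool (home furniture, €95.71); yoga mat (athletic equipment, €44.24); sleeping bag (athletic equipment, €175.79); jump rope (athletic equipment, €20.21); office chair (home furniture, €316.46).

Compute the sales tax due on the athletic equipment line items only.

Soccer ball €29.30: athletic equipment, under €175.00 → 0% → €0.00
Pair of dumbbells (15 lb) €32.60: athletic equipment, under €175.00 → 0% → €0.00
Bike helmet €33.52: athletic equipment, under €175.00 → 0% → €0.00
Yoga mat €44.24: athletic equipment, under €175.00 → 0% → €0.00
Sleeping bag €175.79: athletic equipment, €175.00 or more → 10.75% → €18.90
Jump rope €20.21: athletic equipment, under €175.00 → 0% → €0.00
Tax on athletic equipment = €0.00 + €0.00 + €0.00 + €0.00 + €18.90 + €0.00 = €18.90

€18.90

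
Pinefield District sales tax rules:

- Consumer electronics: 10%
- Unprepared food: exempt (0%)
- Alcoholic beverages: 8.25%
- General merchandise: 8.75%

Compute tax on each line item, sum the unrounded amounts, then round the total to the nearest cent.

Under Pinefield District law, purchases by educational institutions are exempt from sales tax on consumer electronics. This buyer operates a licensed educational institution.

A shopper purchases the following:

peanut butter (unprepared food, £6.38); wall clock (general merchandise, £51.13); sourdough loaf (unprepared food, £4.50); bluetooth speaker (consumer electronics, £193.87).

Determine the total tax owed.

£4.47

Peanut butter £6.38: unprepared food → 0% → £0.00
Wall clock £51.13: general merchandise → 8.75% → £4.473875
Sourdough loaf £4.50: unprepared food → 0% → £0.00
Bluetooth speaker £193.87: consumer electronics, buyer-exempt → 0% → £0.00
Unrounded tax sum = £4.473875 → £4.47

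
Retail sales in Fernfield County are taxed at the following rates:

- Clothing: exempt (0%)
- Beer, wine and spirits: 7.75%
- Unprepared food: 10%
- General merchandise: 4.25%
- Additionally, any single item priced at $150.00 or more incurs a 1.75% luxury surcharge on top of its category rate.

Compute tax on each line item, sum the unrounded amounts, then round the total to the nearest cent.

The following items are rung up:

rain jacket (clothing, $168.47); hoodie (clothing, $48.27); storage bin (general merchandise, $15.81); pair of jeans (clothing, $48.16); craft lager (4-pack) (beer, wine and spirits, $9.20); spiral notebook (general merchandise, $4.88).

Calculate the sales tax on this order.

$4.54

Rain jacket $168.47: clothing → 0% + 1.75% surcharge = 1.75% → $2.948225
Hoodie $48.27: clothing → 0% → $0.00
Storage bin $15.81: general merchandise → 4.25% → $0.671925
Pair of jeans $48.16: clothing → 0% → $0.00
Craft lager (4-pack) $9.20: beer, wine and spirits → 7.75% → $0.713
Spiral notebook $4.88: general merchandise → 4.25% → $0.2074
Unrounded tax sum = $4.54055 → $4.54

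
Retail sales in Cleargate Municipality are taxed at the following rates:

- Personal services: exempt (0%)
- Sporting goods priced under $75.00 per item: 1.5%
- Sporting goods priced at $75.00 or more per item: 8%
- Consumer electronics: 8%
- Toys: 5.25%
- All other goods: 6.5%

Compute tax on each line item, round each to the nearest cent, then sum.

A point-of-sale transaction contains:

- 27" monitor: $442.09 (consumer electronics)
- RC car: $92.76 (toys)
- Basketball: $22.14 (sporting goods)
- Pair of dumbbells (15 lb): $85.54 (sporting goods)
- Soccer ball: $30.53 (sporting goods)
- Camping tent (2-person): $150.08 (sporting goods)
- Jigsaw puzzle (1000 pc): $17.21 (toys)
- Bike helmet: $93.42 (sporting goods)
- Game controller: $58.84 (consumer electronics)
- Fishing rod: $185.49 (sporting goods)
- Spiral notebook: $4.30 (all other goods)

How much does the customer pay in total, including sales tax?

27" monitor $442.09: consumer electronics → 8% → $35.37
RC car $92.76: toys → 5.25% → $4.87
Basketball $22.14: sporting goods, under $75.00 → 1.5% → $0.33
Pair of dumbbells (15 lb) $85.54: sporting goods, $75.00 or more → 8% → $6.84
Soccer ball $30.53: sporting goods, under $75.00 → 1.5% → $0.46
Camping tent (2-person) $150.08: sporting goods, $75.00 or more → 8% → $12.01
Jigsaw puzzle (1000 pc) $17.21: toys → 5.25% → $0.90
Bike helmet $93.42: sporting goods, $75.00 or more → 8% → $7.47
Game controller $58.84: consumer electronics → 8% → $4.71
Fishing rod $185.49: sporting goods, $75.00 or more → 8% → $14.84
Spiral notebook $4.30: all other goods → 6.5% → $0.28
Subtotal = $1182.40; tax = $88.08; total due = $1270.48

$1270.48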